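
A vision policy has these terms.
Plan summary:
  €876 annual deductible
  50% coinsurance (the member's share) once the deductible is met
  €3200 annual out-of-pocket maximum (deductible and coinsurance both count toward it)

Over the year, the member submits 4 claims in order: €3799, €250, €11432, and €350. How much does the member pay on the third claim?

€737.50

Bill 1, €3799: deductible takes €876, €2923 remains; coinsurance €2923 × 50% = €1461.50. Member owes €2337.50 (running OOP €2337.50).
Bill 2, €250: deductible met; 50% of €250 = €125. Member pays €125; OOP now €2462.50.
Bill 3, €11432: deductible already satisfied, so member's share is 50% × €11432 = €5716. OOP would hit €8178.50 > €3200, so the cap limits the member to €3200 − €2462.50 = €737.50.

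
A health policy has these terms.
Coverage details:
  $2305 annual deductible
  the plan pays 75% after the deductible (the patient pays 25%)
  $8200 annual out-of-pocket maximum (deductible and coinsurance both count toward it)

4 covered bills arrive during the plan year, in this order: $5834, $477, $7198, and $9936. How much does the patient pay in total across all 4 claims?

#1 ($5834): $2305 to deductible, leaving $3529; patient's 25% is $882.25. Patient pays $3187.25; OOP now $3187.25.
#2 ($477): deductible met; 25% of $477 = $119.25. Cost to patient: $119.25. OOP to date $3306.50.
#3 ($7198): deductible already satisfied, so patient's share is 25% × $7198 = $1799.50. Cost to patient: $1799.50. OOP to date $5106.
#4 ($9936): deductible met; 25% of $9936 = $2484. Patient pays $2484; OOP now $7590.
Summing the patient's payments: $3187.25 + $119.25 + $1799.50 + $2484 = $7590.

$7590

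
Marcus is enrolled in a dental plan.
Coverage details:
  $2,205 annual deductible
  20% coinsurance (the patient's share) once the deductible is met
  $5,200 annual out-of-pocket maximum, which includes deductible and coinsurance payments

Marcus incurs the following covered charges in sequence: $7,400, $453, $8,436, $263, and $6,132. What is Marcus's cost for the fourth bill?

Claim 1 ($7,400): $2,205 to deductible, leaving $5,195; 20% of $5,195 = $1,039. Patient owes $3,244 (running OOP $3,244).
Claim 2 ($453): deductible met; 20% of $453 = $90.60. Cost to patient: $90.60. OOP to date $3,334.60.
Claim 3 ($8,436): deductible already satisfied, so patient's share is 20% × $8,436 = $1,687.20. Patient pays $1,687.20; OOP now $5,021.80.
Claim 4 ($263): deductible already satisfied, so patient's share is 20% × $263 = $52.60. Patient owes $52.60 (running OOP $5,074.40).

$52.60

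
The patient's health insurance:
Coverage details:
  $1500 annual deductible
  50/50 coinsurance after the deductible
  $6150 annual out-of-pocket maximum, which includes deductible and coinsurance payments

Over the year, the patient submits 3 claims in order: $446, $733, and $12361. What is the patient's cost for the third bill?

Claim 1 ($446): entire amount goes to the deductible. Patient pays $446; OOP now $446.
Claim 2 ($733): fully absorbed by the deductible. Cost to patient: $733. OOP to date $1179.
Claim 3 ($12361): $321 finishes the deductible; $12040 goes to coinsurance; patient's 50% is $6020. Claim cost before the cap: $321 + $6020 = $6341. Adding that to $1179 gives $7520, past the $6150 cap; patient pays only $6150 − $1179 = $4971.

$4971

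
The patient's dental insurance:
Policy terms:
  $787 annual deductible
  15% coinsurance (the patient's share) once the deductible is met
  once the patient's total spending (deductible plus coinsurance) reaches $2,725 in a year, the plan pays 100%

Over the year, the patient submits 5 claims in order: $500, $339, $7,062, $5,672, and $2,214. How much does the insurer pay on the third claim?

$6,002.70

Claim 1 ($500): fully absorbed by the deductible. Patient pays $500; OOP now $500. Plan pays $500 − $500 = $0.
Claim 2 ($339): $287 finishes the deductible; $52 goes to coinsurance; patient's 15% is $7.80. Patient owes $294.80 (running OOP $794.80). Plan pays $339 − $294.80 = $44.20.
Claim 3 ($7,062): deductible met; 15% of $7,062 = $1,059.30. Patient pays $1,059.30; OOP now $1,854.10. Insurer: $7,062 − $1,059.30 = $6,002.70.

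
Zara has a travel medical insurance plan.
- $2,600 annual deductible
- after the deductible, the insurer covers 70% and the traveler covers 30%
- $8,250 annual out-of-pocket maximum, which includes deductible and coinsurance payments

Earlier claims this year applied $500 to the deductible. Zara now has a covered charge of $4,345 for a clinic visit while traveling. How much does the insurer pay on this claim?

$1,571.50

Remaining deductible: $2,600 − $500 = $2,100.
After the $2,100 deductible portion, $4,345 − $2,100 = $2,245 is subject to coinsurance.
30% of $2,245 = $673.50 falls to the traveler.
That puts the traveler's cost at $2,100 + $673.50 = $2,773.50 before any cap.
Total out-of-pocket so far would be $500 + $2,773.50 = $3,273.50, below the $8,250 cap — no reduction.
Insurer pays the balance: $4,345 − $2,773.50 = $1,571.50.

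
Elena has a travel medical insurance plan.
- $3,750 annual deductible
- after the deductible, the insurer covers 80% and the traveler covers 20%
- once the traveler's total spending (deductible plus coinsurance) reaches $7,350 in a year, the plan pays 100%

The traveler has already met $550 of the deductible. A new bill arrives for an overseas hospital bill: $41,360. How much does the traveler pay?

Remaining deductible: $3,750 − $550 = $3,200.
After the $3,200 deductible portion, $41,360 − $3,200 = $38,160 is subject to coinsurance.
Traveler's 20% share of $38,160 is $7,632.
That puts the traveler's cost at $3,200 + $7,632 = $10,832 before any cap.
That would bring total out-of-pocket to $11,382, past the $7,350 cap. The traveler is capped at $7,350 − $550 = $6,800 on this claim.

$6,800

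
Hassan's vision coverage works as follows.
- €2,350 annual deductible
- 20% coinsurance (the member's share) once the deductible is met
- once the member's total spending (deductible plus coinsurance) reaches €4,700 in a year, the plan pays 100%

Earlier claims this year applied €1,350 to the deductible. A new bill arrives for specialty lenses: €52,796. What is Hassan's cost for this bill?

€3,350

Remaining deductible: €2,350 − €1,350 = €1,000.
The remaining €51,796 (= €52,796 − €1,000) moves to coinsurance.
20% of €51,796 = €10,359.20 falls to the member.
So the member owes €1,000 + €10,359.20 = €11,359.20 before any cap.
Adding €11,359.20 to the €1,350 already spent would give €12,709.20, which exceeds the €4,700 cap; the member pays just €4,700 − €1,350 = €3,350.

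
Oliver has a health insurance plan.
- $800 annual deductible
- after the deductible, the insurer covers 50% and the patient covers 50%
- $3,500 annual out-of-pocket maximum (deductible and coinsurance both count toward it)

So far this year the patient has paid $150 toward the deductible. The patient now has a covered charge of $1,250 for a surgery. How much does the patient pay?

$950

Remaining deductible: $800 − $150 = $650.
That leaves $1,250 − $650 = $600 for coinsurance.
Coinsurance: $600 × 50% = $300.
Patient responsibility before any cap: $650 + $300 = $950.
Cumulative spending $150 + $950 = $1,100 stays under the $3,500 maximum.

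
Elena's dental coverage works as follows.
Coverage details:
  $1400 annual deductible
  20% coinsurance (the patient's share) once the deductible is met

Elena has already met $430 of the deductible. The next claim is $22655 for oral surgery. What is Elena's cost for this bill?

$430 of the $1400 deductible is already met, leaving $970.
After the $970 deductible portion, $22655 − $970 = $21685 is subject to coinsurance.
Patient's 20% share of $21685 is $4337.
So the patient owes $970 + $4337 = $5307.

$5307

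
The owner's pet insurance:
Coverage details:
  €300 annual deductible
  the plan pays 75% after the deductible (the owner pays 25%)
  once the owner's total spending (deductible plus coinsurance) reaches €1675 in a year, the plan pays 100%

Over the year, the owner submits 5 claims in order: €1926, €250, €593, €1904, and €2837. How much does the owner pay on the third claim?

Claim 1 (€1926): deductible takes €300, €1626 remains; 25% of €1626 = €406.50. Owner owes €706.50 (running OOP €706.50).
Claim 2 (€250): deductible met; 25% of €250 = €62.50. Cost to owner: €62.50. OOP to date €769.
Claim 3 (€593): 25% coinsurance on €593 = €148.25. Owner owes €148.25 (running OOP €917.25).

€148.25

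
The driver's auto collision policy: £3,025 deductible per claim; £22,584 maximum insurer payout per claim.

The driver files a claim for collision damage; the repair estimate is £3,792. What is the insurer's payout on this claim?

After the deductible, £3,792 − £3,025 = £767 remains.
£767 is within the £22,584 limit, so the insurer pays £767.

£767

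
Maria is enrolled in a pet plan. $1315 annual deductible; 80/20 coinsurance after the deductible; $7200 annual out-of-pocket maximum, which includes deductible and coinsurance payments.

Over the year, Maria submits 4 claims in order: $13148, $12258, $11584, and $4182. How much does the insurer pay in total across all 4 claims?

$33972

Bill 1, $13148: $1315 to deductible, leaving $11833; owner's 20% is $2366.60. Cost to owner: $3681.60. OOP to date $3681.60. Insurer: $13148 − $3681.60 = $9466.40.
Bill 2, $12258: deductible met; 20% of $12258 = $2451.60. Owner pays $2451.60; OOP now $6133.20. Insurer: $12258 − $2451.60 = $9806.40.
Bill 3, $11584: deductible already satisfied, so owner's share is 20% × $11584 = $2316.80. Adding that to $6133.20 gives $8450, past the $7200 cap; owner pays only $7200 − $6133.20 = $1066.80. Insurer: $11584 − $1066.80 = $10517.20.
Bill 4, $4182: 20% coinsurance on $4182 = $836.40. That would push OOP to $8036.40, over the $7200 cap, so owner pays $7200 − $7200 = $0. Plan pays $4182 − $0 = $4182.
Insurer total = bills − owner's total = $41172 − $7200 = $33972.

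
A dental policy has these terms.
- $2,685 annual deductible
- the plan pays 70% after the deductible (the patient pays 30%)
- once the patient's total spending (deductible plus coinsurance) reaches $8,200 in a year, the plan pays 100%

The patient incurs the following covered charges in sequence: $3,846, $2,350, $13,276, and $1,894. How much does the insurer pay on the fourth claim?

$1,415.10

Claim 1 — $3,846: $2,685 finishes the deductible; $1,161 goes to coinsurance; coinsurance $1,161 × 30% = $348.30. Cost to patient: $3,033.30. OOP to date $3,033.30. Plan pays $3,846 − $3,033.30 = $812.70.
Claim 2 — $2,350: 30% coinsurance on $2,350 = $705. Patient pays $705; OOP now $3,738.30. Insurer: $2,350 − $705 = $1,645.
Claim 3 — $13,276: deductible already satisfied, so patient's share is 30% × $13,276 = $3,982.80. Patient owes $3,982.80 (running OOP $7,721.10). Insurer: $13,276 − $3,982.80 = $9,293.20.
Claim 4 — $1,894: deductible met; 30% of $1,894 = $568.20. That would push OOP to $8,289.30, over the $8,200 cap, so patient pays $8,200 − $7,721.10 = $478.90. Plan pays $1,894 − $478.90 = $1,415.10.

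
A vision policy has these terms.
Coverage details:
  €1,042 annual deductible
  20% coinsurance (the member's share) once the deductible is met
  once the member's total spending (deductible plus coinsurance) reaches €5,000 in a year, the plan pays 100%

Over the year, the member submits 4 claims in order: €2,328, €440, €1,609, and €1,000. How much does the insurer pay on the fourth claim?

€800

Claim 1 — €2,328: deductible takes €1,042, €1,286 remains; 20% of €1,286 = €257.20. Cost to member: €1,299.20. OOP to date €1,299.20. Plan pays €2,328 − €1,299.20 = €1,028.80.
Claim 2 — €440: deductible met; 20% of €440 = €88. Member owes €88 (running OOP €1,387.20). Plan pays €440 − €88 = €352.
Claim 3 — €1,609: deductible already satisfied, so member's share is 20% × €1,609 = €321.80. Cost to member: €321.80. OOP to date €1,709. Insurer: €1,609 − €321.80 = €1,287.20.
Claim 4 — €1,000: 20% coinsurance on €1,000 = €200. Member pays €200; OOP now €1,909. Plan pays €1,000 − €200 = €800.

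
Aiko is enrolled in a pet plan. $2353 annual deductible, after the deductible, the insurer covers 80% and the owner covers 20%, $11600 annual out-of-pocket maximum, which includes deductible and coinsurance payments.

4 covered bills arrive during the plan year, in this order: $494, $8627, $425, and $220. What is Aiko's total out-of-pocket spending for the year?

#1 ($494): fully absorbed by the deductible. Owner owes $494 (running OOP $494).
#2 ($8627): $1859 to deductible, leaving $6768; owner's 20% is $1353.60. Cost to owner: $3212.60. OOP to date $3706.60.
#3 ($425): deductible already satisfied, so owner's share is 20% × $425 = $85. Cost to owner: $85. OOP to date $3791.60.
#4 ($220): deductible met; 20% of $220 = $44. Owner owes $44 (running OOP $3835.60).
Summing the owner's payments: $494 + $3212.60 + $85 + $44 = $3835.60.

$3835.60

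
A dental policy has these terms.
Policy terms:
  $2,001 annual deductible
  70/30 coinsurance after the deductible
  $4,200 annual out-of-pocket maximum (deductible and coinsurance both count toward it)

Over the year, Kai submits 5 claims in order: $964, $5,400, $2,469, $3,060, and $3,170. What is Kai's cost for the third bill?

$740.70

Claim 1 — $964: fully absorbed by the deductible. Cost to patient: $964. OOP to date $964.
Claim 2 — $5,400: $1,037 to deductible, leaving $4,363; coinsurance $4,363 × 30% = $1,308.90. Patient pays $2,345.90; OOP now $3,309.90.
Claim 3 — $2,469: deductible already satisfied, so patient's share is 30% × $2,469 = $740.70. Patient pays $740.70; OOP now $4,050.60.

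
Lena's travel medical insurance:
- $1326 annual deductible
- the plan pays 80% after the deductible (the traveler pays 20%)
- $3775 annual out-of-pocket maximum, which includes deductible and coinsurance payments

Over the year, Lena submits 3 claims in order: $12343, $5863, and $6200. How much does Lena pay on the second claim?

#1 ($12343): $1326 finishes the deductible; $11017 goes to coinsurance; 20% of $11017 = $2203.40. Traveler pays $3529.40; OOP now $3529.40.
#2 ($5863): 20% coinsurance on $5863 = $1172.60. Adding that to $3529.40 gives $4702, past the $3775 cap; traveler pays only $3775 − $3529.40 = $245.60.

$245.60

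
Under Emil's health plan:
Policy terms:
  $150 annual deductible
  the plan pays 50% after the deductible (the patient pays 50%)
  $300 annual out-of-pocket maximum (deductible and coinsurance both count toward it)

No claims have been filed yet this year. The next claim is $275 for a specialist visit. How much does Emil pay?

The full $150 deductible is still open; $150 of this bill applies to it.
After the $150 deductible portion, $275 − $150 = $125 is subject to coinsurance.
50% of $125 = $62.50 falls to the patient.
That puts the patient's cost at $150 + $62.50 = $212.50 before any cap.
Cumulative spending $0 + $212.50 = $212.50 stays under the $300 maximum.

$212.50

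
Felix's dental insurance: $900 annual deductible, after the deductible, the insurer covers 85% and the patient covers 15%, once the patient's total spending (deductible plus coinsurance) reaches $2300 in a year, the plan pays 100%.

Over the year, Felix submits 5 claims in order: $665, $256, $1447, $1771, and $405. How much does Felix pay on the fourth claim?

Claim 1 — $665: entire amount goes to the deductible. Patient pays $665; OOP now $665.
Claim 2 — $256: $235 to deductible, leaving $21; 15% of $21 = $3.15. Patient owes $238.15 (running OOP $903.15).
Claim 3 — $1447: 15% coinsurance on $1447 = $217.05. Cost to patient: $217.05. OOP to date $1120.20.
Claim 4 — $1771: 15% coinsurance on $1771 = $265.65. Cost to patient: $265.65. OOP to date $1385.85.

$265.65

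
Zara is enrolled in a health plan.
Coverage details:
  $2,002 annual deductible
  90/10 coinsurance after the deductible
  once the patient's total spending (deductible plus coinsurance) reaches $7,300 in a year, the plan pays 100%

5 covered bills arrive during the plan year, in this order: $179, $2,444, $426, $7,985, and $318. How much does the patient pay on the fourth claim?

Claim 1 — $179: all of it applies to the deductible. Cost to patient: $179. OOP to date $179.
Claim 2 — $2,444: $1,823 finishes the deductible; $621 goes to coinsurance; coinsurance $621 × 10% = $62.10. Cost to patient: $1,885.10. OOP to date $2,064.10.
Claim 3 — $426: 10% coinsurance on $426 = $42.60. Patient owes $42.60 (running OOP $2,106.70).
Claim 4 — $7,985: deductible met; 10% of $7,985 = $798.50. Patient pays $798.50; OOP now $2,905.20.

$798.50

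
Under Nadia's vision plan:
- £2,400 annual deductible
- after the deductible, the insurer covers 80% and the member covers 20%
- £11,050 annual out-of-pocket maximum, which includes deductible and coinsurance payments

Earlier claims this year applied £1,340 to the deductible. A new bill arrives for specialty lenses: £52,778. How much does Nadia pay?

Deductible still to meet: £2,400 − £1,340 = £1,060.
That leaves £52,778 − £1,060 = £51,718 for coinsurance.
Member's 20% share of £51,718 is £10,343.60.
That puts the member's cost at £1,060 + £10,343.60 = £11,403.60 before any cap.
Year-to-date out-of-pocket would reach £1,340 + £11,403.60 = £12,743.60, above the £11,050 maximum, so the member pays only £11,050 − £1,340 = £9,710.

£9,710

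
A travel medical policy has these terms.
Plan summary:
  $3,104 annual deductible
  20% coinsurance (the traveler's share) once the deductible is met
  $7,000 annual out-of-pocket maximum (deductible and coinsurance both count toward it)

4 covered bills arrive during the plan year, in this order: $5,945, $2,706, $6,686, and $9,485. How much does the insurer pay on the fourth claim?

$8,035.60

Claim 1 ($5,945): $3,104 finishes the deductible; $2,841 goes to coinsurance; coinsurance $2,841 × 20% = $568.20. Traveler pays $3,672.20; OOP now $3,672.20. Insurer: $5,945 − $3,672.20 = $2,272.80.
Claim 2 ($2,706): deductible met; 20% of $2,706 = $541.20. Cost to traveler: $541.20. OOP to date $4,213.40. Insurer: $2,706 − $541.20 = $2,164.80.
Claim 3 ($6,686): 20% coinsurance on $6,686 = $1,337.20. Traveler pays $1,337.20; OOP now $5,550.60. Plan pays $6,686 − $1,337.20 = $5,348.80.
Claim 4 ($9,485): 20% coinsurance on $9,485 = $1,897. OOP would hit $7,447.60 > $7,000, so the cap limits the traveler to $7,000 − $5,550.60 = $1,449.40. Insurer: $9,485 − $1,449.40 = $8,035.60.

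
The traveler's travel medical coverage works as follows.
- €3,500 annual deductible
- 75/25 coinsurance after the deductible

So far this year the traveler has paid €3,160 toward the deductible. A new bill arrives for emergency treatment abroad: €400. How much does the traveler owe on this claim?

Deductible still to meet: €3,500 − €3,160 = €340.
That leaves €400 − €340 = €60 for coinsurance.
25% of €60 = €15 falls to the traveler.
So the traveler owes €340 + €15 = €355.

€355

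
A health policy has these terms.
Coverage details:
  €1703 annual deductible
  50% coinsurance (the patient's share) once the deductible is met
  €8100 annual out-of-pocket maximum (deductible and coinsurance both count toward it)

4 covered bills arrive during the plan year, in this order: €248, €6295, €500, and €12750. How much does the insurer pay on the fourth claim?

€9023

#1 (€248): fully absorbed by the deductible. Patient pays €248; OOP now €248. Insurer: €248 − €248 = €0.
#2 (€6295): €1455 to deductible, leaving €4840; 50% of €4840 = €2420. Patient pays €3875; OOP now €4123. Plan pays €6295 − €3875 = €2420.
#3 (€500): 50% coinsurance on €500 = €250. Patient pays €250; OOP now €4373. Plan pays €500 − €250 = €250.
#4 (€12750): deductible met; 50% of €12750 = €6375. Adding that to €4373 gives €10748, past the €8100 cap; patient pays only €8100 − €4373 = €3727. Insurer: €12750 − €3727 = €9023.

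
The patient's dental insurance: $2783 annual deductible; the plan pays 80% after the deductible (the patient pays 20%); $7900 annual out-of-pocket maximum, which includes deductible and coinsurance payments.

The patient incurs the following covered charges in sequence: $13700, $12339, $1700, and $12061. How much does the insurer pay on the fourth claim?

$11935.20

#1 ($13700): deductible takes $2783, $10917 remains; coinsurance $10917 × 20% = $2183.40. Cost to patient: $4966.40. OOP to date $4966.40. Insurer: $13700 − $4966.40 = $8733.60.
#2 ($12339): deductible already satisfied, so patient's share is 20% × $12339 = $2467.80. Patient pays $2467.80; OOP now $7434.20. Insurer: $12339 − $2467.80 = $9871.20.
#3 ($1700): 20% coinsurance on $1700 = $340. Patient pays $340; OOP now $7774.20. Plan pays $1700 − $340 = $1360.
#4 ($12061): deductible already satisfied, so patient's share is 20% × $12061 = $2412.20. OOP would hit $10186.40 > $7900, so the cap limits the patient to $7900 − $7774.20 = $125.80. Insurer: $12061 − $125.80 = $11935.20.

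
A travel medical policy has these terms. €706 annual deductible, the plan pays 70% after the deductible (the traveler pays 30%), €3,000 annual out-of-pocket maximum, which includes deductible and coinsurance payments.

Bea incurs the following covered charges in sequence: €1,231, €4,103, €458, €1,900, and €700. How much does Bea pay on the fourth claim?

#1 (€1,231): deductible takes €706, €525 remains; traveler's 30% is €157.50. Cost to traveler: €863.50. OOP to date €863.50.
#2 (€4,103): deductible already satisfied, so traveler's share is 30% × €4,103 = €1,230.90. Traveler owes €1,230.90 (running OOP €2,094.40).
#3 (€458): deductible already satisfied, so traveler's share is 30% × €458 = €137.40. Traveler owes €137.40 (running OOP €2,231.80).
#4 (€1,900): deductible met; 30% of €1,900 = €570. Traveler owes €570 (running OOP €2,801.80).

€570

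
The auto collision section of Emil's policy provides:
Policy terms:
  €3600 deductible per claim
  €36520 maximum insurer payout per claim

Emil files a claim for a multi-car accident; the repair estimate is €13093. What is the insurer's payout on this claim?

€9493

Subtract the deductible: €13093 − €3600 = €9493.
€9493 is within the €36520 limit, so the insurer pays €9493.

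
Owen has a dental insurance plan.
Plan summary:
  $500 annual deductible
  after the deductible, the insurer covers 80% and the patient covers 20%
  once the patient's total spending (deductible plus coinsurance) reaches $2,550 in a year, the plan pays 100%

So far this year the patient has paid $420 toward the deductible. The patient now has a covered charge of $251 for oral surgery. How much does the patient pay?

Remaining deductible: $500 − $420 = $80.
The remaining $171 (= $251 − $80) moves to coinsurance.
20% of $171 = $34.20 falls to the patient.
Patient responsibility before any cap: $80 + $34.20 = $114.20.
Total out-of-pocket so far would be $420 + $114.20 = $534.20, below the $2,550 cap — no reduction.

$114.20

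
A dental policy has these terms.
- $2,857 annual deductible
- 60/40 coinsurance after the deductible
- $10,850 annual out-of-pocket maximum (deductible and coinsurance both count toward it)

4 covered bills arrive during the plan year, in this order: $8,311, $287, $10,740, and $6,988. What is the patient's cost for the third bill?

Claim 1 — $8,311: deductible takes $2,857, $5,454 remains; coinsurance $5,454 × 40% = $2,181.60. Cost to patient: $5,038.60. OOP to date $5,038.60.
Claim 2 — $287: deductible already satisfied, so patient's share is 40% × $287 = $114.80. Patient owes $114.80 (running OOP $5,153.40).
Claim 3 — $10,740: deductible met; 40% of $10,740 = $4,296. Patient owes $4,296 (running OOP $9,449.40).

$4,296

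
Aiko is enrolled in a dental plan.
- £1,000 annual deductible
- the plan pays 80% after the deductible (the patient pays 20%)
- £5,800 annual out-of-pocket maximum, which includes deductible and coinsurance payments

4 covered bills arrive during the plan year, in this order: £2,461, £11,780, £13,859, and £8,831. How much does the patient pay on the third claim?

Claim 1 (£2,461): deductible takes £1,000, £1,461 remains; 20% of £1,461 = £292.20. Cost to patient: £1,292.20. OOP to date £1,292.20.
Claim 2 (£11,780): 20% coinsurance on £11,780 = £2,356. Patient owes £2,356 (running OOP £3,648.20).
Claim 3 (£13,859): deductible already satisfied, so patient's share is 20% × £13,859 = £2,771.80. OOP would hit £6,420 > £5,800, so the cap limits the patient to £5,800 − £3,648.20 = £2,151.80.

£2,151.80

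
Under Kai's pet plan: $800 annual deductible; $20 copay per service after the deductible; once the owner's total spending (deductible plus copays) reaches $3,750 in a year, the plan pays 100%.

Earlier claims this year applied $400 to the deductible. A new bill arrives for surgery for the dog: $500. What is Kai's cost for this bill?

$400 of the $800 deductible is already met, leaving $400.
After the $400 deductible portion, $500 − $400 = $100 is subject to the copay.
Copay on this service: $20.
That puts the owner's cost at $400 + $20 = $420 before any cap.
Cumulative spending $400 + $420 = $820 stays under the $3,750 maximum.

$420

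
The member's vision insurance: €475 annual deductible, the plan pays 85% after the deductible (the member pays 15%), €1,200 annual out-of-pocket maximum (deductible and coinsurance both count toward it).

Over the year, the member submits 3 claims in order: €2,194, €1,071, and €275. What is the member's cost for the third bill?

#1 (€2,194): €475 finishes the deductible; €1,719 goes to coinsurance; coinsurance €1,719 × 15% = €257.85. Member owes €732.85 (running OOP €732.85).
#2 (€1,071): 15% coinsurance on €1,071 = €160.65. Member owes €160.65 (running OOP €893.50).
#3 (€275): 15% coinsurance on €275 = €41.25. Member owes €41.25 (running OOP €934.75).

€41.25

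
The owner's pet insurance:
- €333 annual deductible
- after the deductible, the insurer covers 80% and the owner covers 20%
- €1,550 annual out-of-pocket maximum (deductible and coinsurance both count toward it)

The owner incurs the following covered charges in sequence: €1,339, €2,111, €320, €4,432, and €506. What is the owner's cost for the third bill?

€64

Claim 1 — €1,339: deductible takes €333, €1,006 remains; 20% of €1,006 = €201.20. Cost to owner: €534.20. OOP to date €534.20.
Claim 2 — €2,111: 20% coinsurance on €2,111 = €422.20. Owner owes €422.20 (running OOP €956.40).
Claim 3 — €320: 20% coinsurance on €320 = €64. Owner owes €64 (running OOP €1,020.40).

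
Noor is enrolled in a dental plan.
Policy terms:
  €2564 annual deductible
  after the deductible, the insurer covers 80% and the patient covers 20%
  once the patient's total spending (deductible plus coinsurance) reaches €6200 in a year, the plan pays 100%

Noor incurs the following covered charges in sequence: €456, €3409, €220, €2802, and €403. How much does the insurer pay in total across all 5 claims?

Claim 1 — €456: fully absorbed by the deductible. Patient pays €456; OOP now €456. Plan pays €456 − €456 = €0.
Claim 2 — €3409: €2108 finishes the deductible; €1301 goes to coinsurance; 20% of €1301 = €260.20. Cost to patient: €2368.20. OOP to date €2824.20. Plan pays €3409 − €2368.20 = €1040.80.
Claim 3 — €220: deductible already satisfied, so patient's share is 20% × €220 = €44. Patient owes €44 (running OOP €2868.20). Insurer: €220 − €44 = €176.
Claim 4 — €2802: 20% coinsurance on €2802 = €560.40. Patient pays €560.40; OOP now €3428.60. Insurer: €2802 − €560.40 = €2241.60.
Claim 5 — €403: deductible already satisfied, so patient's share is 20% × €403 = €80.60. Patient owes €80.60 (running OOP €3509.20). Insurer: €403 − €80.60 = €322.40.
Insurer total = bills − patient's total = €7290 − €3509.20 = €3780.80.

€3780.80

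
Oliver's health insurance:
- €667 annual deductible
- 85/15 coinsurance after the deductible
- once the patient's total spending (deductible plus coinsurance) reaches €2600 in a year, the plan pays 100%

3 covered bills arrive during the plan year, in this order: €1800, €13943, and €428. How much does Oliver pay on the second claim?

Claim 1 (€1800): deductible takes €667, €1133 remains; coinsurance €1133 × 15% = €169.95. Cost to patient: €836.95. OOP to date €836.95.
Claim 2 (€13943): deductible already satisfied, so patient's share is 15% × €13943 = €2091.45. That would push OOP to €2928.40, over the €2600 cap, so patient pays €2600 − €836.95 = €1763.05.

€1763.05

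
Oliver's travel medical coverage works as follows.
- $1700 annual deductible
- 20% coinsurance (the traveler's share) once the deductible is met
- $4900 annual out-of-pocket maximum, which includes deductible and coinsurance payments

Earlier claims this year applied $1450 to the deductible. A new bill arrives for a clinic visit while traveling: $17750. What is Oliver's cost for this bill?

Remaining deductible: $1700 − $1450 = $250.
After the $250 deductible portion, $17750 − $250 = $17500 is subject to coinsurance.
Coinsurance: $17500 × 20% = $3500.
Traveler responsibility before any cap: $250 + $3500 = $3750.
Year-to-date out-of-pocket would reach $1450 + $3750 = $5200, above the $4900 maximum, so the traveler pays only $4900 − $1450 = $3450.

$3450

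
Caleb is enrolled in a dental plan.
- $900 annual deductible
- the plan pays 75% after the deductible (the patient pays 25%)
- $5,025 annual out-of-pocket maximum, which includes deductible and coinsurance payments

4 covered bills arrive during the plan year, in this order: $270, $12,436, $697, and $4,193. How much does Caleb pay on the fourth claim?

$999.25

Claim 1 — $270: all of it applies to the deductible. Cost to patient: $270. OOP to date $270.
Claim 2 — $12,436: $630 to deductible, leaving $11,806; 25% of $11,806 = $2,951.50. Cost to patient: $3,581.50. OOP to date $3,851.50.
Claim 3 — $697: 25% coinsurance on $697 = $174.25. Patient owes $174.25 (running OOP $4,025.75).
Claim 4 — $4,193: deductible met; 25% of $4,193 = $1,048.25. That would push OOP to $5,074, over the $5,025 cap, so patient pays $5,025 − $4,025.75 = $999.25.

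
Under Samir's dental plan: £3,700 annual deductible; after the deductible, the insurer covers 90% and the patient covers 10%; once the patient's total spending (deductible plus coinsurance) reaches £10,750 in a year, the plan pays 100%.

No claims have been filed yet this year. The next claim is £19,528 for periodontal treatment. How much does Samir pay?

£5,282.80

The full £3,700 deductible is still open; £3,700 of this bill applies to it.
That leaves £19,528 − £3,700 = £15,828 for coinsurance.
10% of £15,828 = £1,582.80 falls to the patient.
That puts the patient's cost at £3,700 + £1,582.80 = £5,282.80 before any cap.
Cumulative spending £0 + £5,282.80 = £5,282.80 stays under the £10,750 maximum.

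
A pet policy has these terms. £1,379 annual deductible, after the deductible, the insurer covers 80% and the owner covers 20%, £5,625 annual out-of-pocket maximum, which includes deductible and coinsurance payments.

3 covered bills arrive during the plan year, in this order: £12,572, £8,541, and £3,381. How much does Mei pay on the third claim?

£299.20

#1 (£12,572): deductible takes £1,379, £11,193 remains; 20% of £11,193 = £2,238.60. Cost to owner: £3,617.60. OOP to date £3,617.60.
#2 (£8,541): 20% coinsurance on £8,541 = £1,708.20. Cost to owner: £1,708.20. OOP to date £5,325.80.
#3 (£3,381): deductible already satisfied, so owner's share is 20% × £3,381 = £676.20. OOP would hit £6,002 > £5,625, so the cap limits the owner to £5,625 − £5,325.80 = £299.20.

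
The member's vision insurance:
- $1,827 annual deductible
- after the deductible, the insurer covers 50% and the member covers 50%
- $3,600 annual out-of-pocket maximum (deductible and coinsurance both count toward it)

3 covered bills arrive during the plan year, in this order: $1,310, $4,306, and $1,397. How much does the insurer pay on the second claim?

#1 ($1,310): fully absorbed by the deductible. Member pays $1,310; OOP now $1,310. Insurer: $1,310 − $1,310 = $0.
#2 ($4,306): $517 finishes the deductible; $3,789 goes to coinsurance; member's 50% is $1,894.50. Together that's $517 + $1,894.50 = $2,411.50. That would push OOP to $3,721.50, over the $3,600 cap, so member pays $3,600 − $1,310 = $2,290. Plan pays $4,306 − $2,290 = $2,016.

$2,016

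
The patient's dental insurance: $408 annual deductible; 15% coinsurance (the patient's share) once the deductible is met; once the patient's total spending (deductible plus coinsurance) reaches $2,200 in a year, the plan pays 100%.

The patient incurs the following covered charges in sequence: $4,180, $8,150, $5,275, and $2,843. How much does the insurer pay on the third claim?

Claim 1 — $4,180: $408 to deductible, leaving $3,772; patient's 15% is $565.80. Cost to patient: $973.80. OOP to date $973.80. Insurer: $4,180 − $973.80 = $3,206.20.
Claim 2 — $8,150: 15% coinsurance on $8,150 = $1,222.50. Cost to patient: $1,222.50. OOP to date $2,196.30. Plan pays $8,150 − $1,222.50 = $6,927.50.
Claim 3 — $5,275: deductible already satisfied, so patient's share is 15% × $5,275 = $791.25. OOP would hit $2,987.55 > $2,200, so the cap limits the patient to $2,200 − $2,196.30 = $3.70. Plan pays $5,275 − $3.70 = $5,271.30.

$5,271.30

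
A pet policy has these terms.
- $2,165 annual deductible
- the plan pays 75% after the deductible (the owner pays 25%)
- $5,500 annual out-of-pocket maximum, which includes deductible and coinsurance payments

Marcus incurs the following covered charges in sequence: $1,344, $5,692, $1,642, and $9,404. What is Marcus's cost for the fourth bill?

Claim 1 ($1,344): entire amount goes to the deductible. Owner pays $1,344; OOP now $1,344.
Claim 2 ($5,692): $821 to deductible, leaving $4,871; owner's 25% is $1,217.75. Owner pays $2,038.75; OOP now $3,382.75.
Claim 3 ($1,642): deductible met; 25% of $1,642 = $410.50. Owner pays $410.50; OOP now $3,793.25.
Claim 4 ($9,404): deductible already satisfied, so owner's share is 25% × $9,404 = $2,351. Adding that to $3,793.25 gives $6,144.25, past the $5,500 cap; owner pays only $5,500 − $3,793.25 = $1,706.75.

$1,706.75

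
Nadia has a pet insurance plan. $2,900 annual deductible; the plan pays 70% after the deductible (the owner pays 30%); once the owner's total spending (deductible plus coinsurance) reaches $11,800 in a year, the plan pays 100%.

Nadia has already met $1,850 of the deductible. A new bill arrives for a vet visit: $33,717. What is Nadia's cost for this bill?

$1,850 of the $2,900 deductible is already met, leaving $1,050.
That leaves $33,717 − $1,050 = $32,667 for coinsurance.
30% of $32,667 = $9,800.10 falls to the owner.
So the owner owes $1,050 + $9,800.10 = $10,850.10 before any cap.
That would bring total out-of-pocket to $12,700.10, past the $11,800 cap. The owner is capped at $11,800 − $1,850 = $9,950 on this claim.

$9,950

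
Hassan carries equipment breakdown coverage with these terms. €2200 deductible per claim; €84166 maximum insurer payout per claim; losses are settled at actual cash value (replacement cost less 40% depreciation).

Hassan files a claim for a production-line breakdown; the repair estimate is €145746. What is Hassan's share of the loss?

Actual cash value after 40% depreciation: €145746 × 60% = €87447.60.
After the deductible, €87447.60 − €2200 = €85247.60 remains.
€85247.60 exceeds the €84166 limit, so the insurer pays the limit: €84166.
The business owner bears the rest of the original loss: €145746 − €84166 = €61580.

€61580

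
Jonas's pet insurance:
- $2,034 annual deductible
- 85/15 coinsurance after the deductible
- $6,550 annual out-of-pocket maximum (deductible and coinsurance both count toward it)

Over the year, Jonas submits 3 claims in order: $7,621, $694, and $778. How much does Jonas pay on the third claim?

Claim 1 ($7,621): deductible takes $2,034, $5,587 remains; 15% of $5,587 = $838.05. Owner pays $2,872.05; OOP now $2,872.05.
Claim 2 ($694): deductible already satisfied, so owner's share is 15% × $694 = $104.10. Cost to owner: $104.10. OOP to date $2,976.15.
Claim 3 ($778): deductible already satisfied, so owner's share is 15% × $778 = $116.70. Owner pays $116.70; OOP now $3,092.85.

$116.70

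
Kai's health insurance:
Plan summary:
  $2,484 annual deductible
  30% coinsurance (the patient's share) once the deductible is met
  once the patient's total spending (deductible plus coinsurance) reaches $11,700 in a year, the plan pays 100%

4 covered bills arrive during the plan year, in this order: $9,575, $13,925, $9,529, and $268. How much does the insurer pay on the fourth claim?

Claim 1 ($9,575): $2,484 finishes the deductible; $7,091 goes to coinsurance; coinsurance $7,091 × 30% = $2,127.30. Patient owes $4,611.30 (running OOP $4,611.30). Insurer: $9,575 − $4,611.30 = $4,963.70.
Claim 2 ($13,925): 30% coinsurance on $13,925 = $4,177.50. Patient pays $4,177.50; OOP now $8,788.80. Plan pays $13,925 − $4,177.50 = $9,747.50.
Claim 3 ($9,529): deductible already satisfied, so patient's share is 30% × $9,529 = $2,858.70. Patient owes $2,858.70 (running OOP $11,647.50). Insurer: $9,529 − $2,858.70 = $6,670.30.
Claim 4 ($268): deductible met; 30% of $268 = $80.40. Adding that to $11,647.50 gives $11,727.90, past the $11,700 cap; patient pays only $11,700 − $11,647.50 = $52.50. Insurer: $268 − $52.50 = $215.50.

$215.50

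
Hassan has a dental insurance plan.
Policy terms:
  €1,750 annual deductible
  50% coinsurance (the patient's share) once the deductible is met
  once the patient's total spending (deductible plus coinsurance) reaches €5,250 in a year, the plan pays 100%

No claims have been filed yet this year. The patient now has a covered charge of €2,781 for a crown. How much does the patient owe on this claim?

Deductible not yet touched, so the first €1,750 of the bill goes to the deductible.
After the €1,750 deductible portion, €2,781 − €1,750 = €1,031 is subject to coinsurance.
Coinsurance: €1,031 × 50% = €515.50.
Patient responsibility before any cap: €1,750 + €515.50 = €2,265.50.
Cumulative spending €0 + €2,265.50 = €2,265.50 stays under the €5,250 maximum.

€2,265.50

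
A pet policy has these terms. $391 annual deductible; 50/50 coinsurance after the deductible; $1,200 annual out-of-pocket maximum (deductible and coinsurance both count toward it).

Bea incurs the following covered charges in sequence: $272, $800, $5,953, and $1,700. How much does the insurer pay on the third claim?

Bill 1, $272: entire amount goes to the deductible. Owner owes $272 (running OOP $272). Insurer: $272 − $272 = $0.
Bill 2, $800: $119 finishes the deductible; $681 goes to coinsurance; coinsurance $681 × 50% = $340.50. Cost to owner: $459.50. OOP to date $731.50. Plan pays $800 − $459.50 = $340.50.
Bill 3, $5,953: 50% coinsurance on $5,953 = $2,976.50. That would push OOP to $3,708, over the $1,200 cap, so owner pays $1,200 − $731.50 = $468.50. Plan pays $5,953 − $468.50 = $5,484.50.

$5,484.50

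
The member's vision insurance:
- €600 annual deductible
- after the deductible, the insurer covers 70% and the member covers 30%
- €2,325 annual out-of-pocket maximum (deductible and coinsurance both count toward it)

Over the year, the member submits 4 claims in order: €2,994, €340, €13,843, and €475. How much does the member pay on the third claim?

Bill 1, €2,994: €600 finishes the deductible; €2,394 goes to coinsurance; member's 30% is €718.20. Cost to member: €1,318.20. OOP to date €1,318.20.
Bill 2, €340: 30% coinsurance on €340 = €102. Member pays €102; OOP now €1,420.20.
Bill 3, €13,843: 30% coinsurance on €13,843 = €4,152.90. Adding that to €1,420.20 gives €5,573.10, past the €2,325 cap; member pays only €2,325 − €1,420.20 = €904.80.

€904.80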